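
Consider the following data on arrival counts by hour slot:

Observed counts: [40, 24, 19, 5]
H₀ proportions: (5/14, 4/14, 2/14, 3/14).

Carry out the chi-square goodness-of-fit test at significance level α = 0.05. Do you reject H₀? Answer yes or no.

n = 88; E_i = n·p_i = [31.43, 25.14, 12.57, 18.86]
χ² = (40−31.43)²/31.43 + (24−25.14)²/25.14 + (19−12.57)²/12.57 + (5−18.86)²/18.86 = 15.8598
df = 3
p-value (upper-tail) = 0.00121
At α=0.05: p < α → reject H₀

reject H₀: yes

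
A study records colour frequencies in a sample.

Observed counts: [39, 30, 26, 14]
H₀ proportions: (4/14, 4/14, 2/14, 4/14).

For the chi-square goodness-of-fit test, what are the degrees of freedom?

df = k − 1 = 4 − 1 = 3

degrees of freedom = 3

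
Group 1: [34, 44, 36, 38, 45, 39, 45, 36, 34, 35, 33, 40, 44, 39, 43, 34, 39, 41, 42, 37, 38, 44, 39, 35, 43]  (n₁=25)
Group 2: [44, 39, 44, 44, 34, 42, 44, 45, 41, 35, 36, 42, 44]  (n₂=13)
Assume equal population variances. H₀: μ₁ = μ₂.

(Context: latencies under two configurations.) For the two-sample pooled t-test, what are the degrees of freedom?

degrees of freedom = 36

df = n₁ + n₂ − 2 = 25 + 13 − 2 = 36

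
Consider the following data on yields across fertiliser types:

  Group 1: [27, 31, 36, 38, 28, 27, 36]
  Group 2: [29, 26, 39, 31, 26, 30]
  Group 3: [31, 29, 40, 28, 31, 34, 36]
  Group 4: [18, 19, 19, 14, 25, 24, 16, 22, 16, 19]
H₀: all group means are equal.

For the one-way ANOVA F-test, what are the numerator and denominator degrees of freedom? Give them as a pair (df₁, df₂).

degrees of freedom = [3, 26]

k = 4 groups, N = 30 total
df = (k−1, N−k) = (4−1, 30−4) = (3, 26)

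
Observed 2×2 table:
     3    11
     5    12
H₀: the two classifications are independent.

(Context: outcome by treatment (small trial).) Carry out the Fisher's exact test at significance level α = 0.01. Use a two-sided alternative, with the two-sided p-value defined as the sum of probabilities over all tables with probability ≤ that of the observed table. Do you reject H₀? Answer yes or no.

Margins: r₁=14, r₂=17, c₁=8, c₂=23, n=31
p_obs = C(14,3)·C(17,5)/C(31,8); sum pmf over tables with pmf ≤ p_obs
p-value (two-sided) = 0.69800
At α=0.01: p ≥ α → fail to reject H₀

reject H₀: no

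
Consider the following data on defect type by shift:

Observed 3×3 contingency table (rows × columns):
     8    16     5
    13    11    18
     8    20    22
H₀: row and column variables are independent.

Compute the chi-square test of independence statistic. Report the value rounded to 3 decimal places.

Row totals [29, 42, 50], col totals [29, 47, 45], n=121
χ² = (8−6.95)²/6.95 + (16−11.26)²/11.26 + (5−10.79)²/10.79 + (13−10.07)²/10.07 + (11−16.31)²/16.31 + (18−15.62)²/15.62 + (8−11.98)²/11.98 + (20−19.42)²/19.42 + (22−18.60)²/18.60 = 10.1661
df = 4

test statistic = 10.166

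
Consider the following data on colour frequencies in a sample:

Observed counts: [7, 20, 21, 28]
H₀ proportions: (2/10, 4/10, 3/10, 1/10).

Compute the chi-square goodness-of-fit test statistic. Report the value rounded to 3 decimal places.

test statistic = 62.882

n = 76; E_i = n·p_i = [15.20, 30.40, 22.80, 7.60]
χ² = (7−15.20)²/15.20 + (20−30.40)²/30.40 + (21−22.80)²/22.80 + (28−7.60)²/7.60 = 62.8816
df = 3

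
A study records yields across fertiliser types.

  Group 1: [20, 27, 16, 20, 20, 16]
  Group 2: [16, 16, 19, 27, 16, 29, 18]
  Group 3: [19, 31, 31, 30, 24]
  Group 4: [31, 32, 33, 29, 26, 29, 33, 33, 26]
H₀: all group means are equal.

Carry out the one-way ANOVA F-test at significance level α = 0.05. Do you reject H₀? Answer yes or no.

Group means [19.83, 20.14, 27.00, 30.22], grand mean 24.704
SSB = Σnᵢ(x̄ᵢ−x̄)² = 588.384; SSW = ΣΣ(x−x̄ᵢ)² = 443.246
MSB = 588.384/3 = 196.1279; MSW = 443.246/23 = 19.2716
F = MSB/MSW = 10.1771
df = (3, 23)
p-value (upper-tail) = 0.00019
At α=0.05: p < α → reject H₀

reject H₀: yes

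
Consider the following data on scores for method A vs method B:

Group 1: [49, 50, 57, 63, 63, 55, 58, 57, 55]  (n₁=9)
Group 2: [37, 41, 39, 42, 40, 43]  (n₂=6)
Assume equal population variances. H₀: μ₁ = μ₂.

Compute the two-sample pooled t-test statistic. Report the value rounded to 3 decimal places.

test statistic = 7.494

x̄₁=56.333, s₁=4.873, n₁=9
x̄₂=40.333, s₂=2.160, n₂=6
s_p² = [8·4.873² + 5·2.160²]/13 = 16.4103
SE = √(s_p²·(1/9+1/6)) = 2.1350
t = (56.333−40.333)/2.1350 = 7.4940
df = 13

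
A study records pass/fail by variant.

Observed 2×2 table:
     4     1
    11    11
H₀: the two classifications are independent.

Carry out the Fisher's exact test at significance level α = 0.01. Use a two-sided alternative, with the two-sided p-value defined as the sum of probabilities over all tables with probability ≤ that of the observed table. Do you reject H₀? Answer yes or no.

Margins: r₁=5, r₂=22, c₁=15, c₂=12, n=27
p_obs = C(5,4)·C(22,11)/C(27,15); sum pmf over tables with pmf ≤ p_obs
p-value (two-sided) = 0.34188
At α=0.01: p ≥ α → fail to reject H₀

reject H₀: no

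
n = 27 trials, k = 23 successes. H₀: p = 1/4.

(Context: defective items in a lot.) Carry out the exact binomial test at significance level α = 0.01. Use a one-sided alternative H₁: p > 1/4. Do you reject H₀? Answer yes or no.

Exact binomial: n=27, k=23, p₀=1/4=0.2500
P(X≥23) from Σ C(n,i)·p₀^i·(1−p₀)^(n−i)
p-value (one-sided, H₁ greater) = 0.00000
At α=0.01: p < α → reject H₀

reject H₀: yes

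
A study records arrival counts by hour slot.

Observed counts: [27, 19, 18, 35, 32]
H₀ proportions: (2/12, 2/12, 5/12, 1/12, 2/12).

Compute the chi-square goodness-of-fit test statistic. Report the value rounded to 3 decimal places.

n = 131; E_i = n·p_i = [21.83, 21.83, 54.58, 10.92, 21.83]
χ² = (27−21.83)²/21.83 + (19−21.83)²/21.83 + (18−54.58)²/54.58 + (35−10.92)²/10.92 + (32−21.83)²/21.83 = 83.9740
df = 4

test statistic = 83.974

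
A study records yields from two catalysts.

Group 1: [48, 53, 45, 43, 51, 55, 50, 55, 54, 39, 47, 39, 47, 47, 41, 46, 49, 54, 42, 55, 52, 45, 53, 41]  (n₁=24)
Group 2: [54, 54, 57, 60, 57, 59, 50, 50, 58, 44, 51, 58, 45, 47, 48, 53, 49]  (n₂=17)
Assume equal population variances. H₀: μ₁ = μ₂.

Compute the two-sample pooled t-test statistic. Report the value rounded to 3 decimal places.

x̄₁=47.958, s₁=5.295, n₁=24
x̄₂=52.588, s₂=5.063, n₂=17
s_p² = [23·5.295² + 16·5.063²]/39 = 27.0532
SE = √(s_p²·(1/24+1/17)) = 1.6488
t = (47.958−52.588)/1.6488 = -2.8080
df = 39

test statistic = -2.808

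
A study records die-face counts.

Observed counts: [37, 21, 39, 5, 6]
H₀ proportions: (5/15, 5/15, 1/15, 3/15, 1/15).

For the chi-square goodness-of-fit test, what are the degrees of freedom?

degrees of freedom = 4

df = k − 1 = 5 − 1 = 4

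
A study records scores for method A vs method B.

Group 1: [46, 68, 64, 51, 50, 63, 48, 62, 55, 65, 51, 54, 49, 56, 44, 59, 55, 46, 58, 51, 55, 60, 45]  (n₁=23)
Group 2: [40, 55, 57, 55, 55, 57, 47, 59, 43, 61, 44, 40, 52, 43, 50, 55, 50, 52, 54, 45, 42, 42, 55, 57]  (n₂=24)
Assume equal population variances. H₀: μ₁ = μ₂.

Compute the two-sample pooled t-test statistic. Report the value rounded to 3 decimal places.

x̄₁=54.565, s₁=6.914, n₁=23
x̄₂=50.417, s₂=6.560, n₂=24
s_p² = [22·6.914² + 23·6.560²]/45 = 45.3663
SE = √(s_p²·(1/23+1/24)) = 1.9654
t = (54.565−50.417)/1.9654 = 2.1108
df = 45

test statistic = 2.111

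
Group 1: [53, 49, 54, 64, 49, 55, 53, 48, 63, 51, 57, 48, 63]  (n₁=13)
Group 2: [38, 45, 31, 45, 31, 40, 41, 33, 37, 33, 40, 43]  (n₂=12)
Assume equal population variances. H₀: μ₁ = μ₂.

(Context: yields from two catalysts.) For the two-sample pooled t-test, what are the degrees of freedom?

df = n₁ + n₂ − 2 = 13 + 12 − 2 = 23

degrees of freedom = 23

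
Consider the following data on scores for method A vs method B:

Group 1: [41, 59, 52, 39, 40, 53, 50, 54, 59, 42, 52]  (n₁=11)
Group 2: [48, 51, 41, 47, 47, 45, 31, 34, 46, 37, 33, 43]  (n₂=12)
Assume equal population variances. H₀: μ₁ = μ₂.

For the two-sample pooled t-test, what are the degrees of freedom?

df = n₁ + n₂ − 2 = 11 + 12 − 2 = 21

degrees of freedom = 21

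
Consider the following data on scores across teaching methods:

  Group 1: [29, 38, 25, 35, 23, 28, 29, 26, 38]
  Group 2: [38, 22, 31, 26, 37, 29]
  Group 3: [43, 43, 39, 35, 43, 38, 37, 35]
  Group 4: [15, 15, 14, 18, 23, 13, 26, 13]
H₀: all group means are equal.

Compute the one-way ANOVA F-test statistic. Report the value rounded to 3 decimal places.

Group means [30.11, 30.50, 39.12, 17.12], grand mean 29.161
SSB = Σnᵢ(x̄ᵢ−x̄)² = 1972.055; SSW = ΣΣ(x−x̄ᵢ)² = 694.139
MSB = 1972.055/3 = 657.3516; MSW = 694.139/27 = 25.7088
F = MSB/MSW = 25.5691
df = (3, 27)

test statistic = 25.569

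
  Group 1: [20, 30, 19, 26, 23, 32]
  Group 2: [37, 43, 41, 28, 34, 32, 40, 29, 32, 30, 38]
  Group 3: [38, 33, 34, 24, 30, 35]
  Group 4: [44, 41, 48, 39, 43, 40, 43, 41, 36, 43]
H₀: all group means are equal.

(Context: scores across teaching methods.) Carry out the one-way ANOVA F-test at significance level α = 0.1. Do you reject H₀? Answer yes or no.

Group means [25.00, 34.91, 32.33, 41.80], grand mean 34.727
SSB = Σnᵢ(x̄ᵢ−x̄)² = 1102.703; SSW = ΣΣ(x−x̄ᵢ)² = 617.842
MSB = 1102.703/3 = 367.5677; MSW = 617.842/29 = 21.3049
F = MSB/MSW = 17.2527
df = (3, 29)
p-value (upper-tail) = 0.00000
At α=0.1: p < α → reject H₀

reject H₀: yes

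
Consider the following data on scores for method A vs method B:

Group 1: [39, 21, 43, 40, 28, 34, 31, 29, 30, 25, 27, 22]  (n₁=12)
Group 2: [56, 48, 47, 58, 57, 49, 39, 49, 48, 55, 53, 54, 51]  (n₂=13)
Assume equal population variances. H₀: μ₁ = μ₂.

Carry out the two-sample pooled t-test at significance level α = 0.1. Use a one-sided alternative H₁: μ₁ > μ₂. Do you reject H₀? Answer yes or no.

reject H₀: no

x̄₁=30.750, s₁=7.034, n₁=12
x̄₂=51.077, s₂=5.204, n₂=13
s_p² = [11·7.034² + 12·5.204²]/23 = 37.7901
SE = √(s_p²·(1/12+1/13)) = 2.4609
t = (30.750−51.077)/2.4609 = -8.2599
df = 23
p-value (one-sided, H₁ greater) = 1.00000
At α=0.1: p ≥ α → fail to reject H₀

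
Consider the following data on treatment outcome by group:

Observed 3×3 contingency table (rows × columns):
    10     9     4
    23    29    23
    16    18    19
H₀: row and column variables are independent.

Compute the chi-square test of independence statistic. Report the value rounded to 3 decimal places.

test statistic = 3.031

Row totals [23, 75, 53], col totals [49, 56, 46], n=151
χ² = (10−7.46)²/7.46 + (9−8.53)²/8.53 + (4−7.01)²/7.01 + (23−24.34)²/24.34 + (29−27.81)²/27.81 + (23−22.85)²/22.85 + (16−17.20)²/17.20 + (18−19.66)²/19.66 + (19−16.15)²/16.15 = 3.0307
df = 4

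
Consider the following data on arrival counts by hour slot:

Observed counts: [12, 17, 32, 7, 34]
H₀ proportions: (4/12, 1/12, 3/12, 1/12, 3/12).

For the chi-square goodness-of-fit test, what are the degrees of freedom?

df = k − 1 = 5 − 1 = 4

degrees of freedom = 4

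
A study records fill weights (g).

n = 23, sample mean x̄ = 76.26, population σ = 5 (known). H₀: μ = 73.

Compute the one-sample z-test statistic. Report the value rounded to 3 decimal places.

SE = σ/√n = 5/√23 = 1.0426
z = (x̄−μ₀)/SE = (76.26−73)/1.0426 = 3.1269

test statistic = 3.127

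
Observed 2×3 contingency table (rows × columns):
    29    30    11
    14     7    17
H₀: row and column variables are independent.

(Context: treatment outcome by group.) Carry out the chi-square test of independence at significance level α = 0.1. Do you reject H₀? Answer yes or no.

reject H₀: yes

Row totals [70, 38], col totals [43, 37, 28], n=108
χ² = (29−27.87)²/27.87 + (30−23.98)²/23.98 + (11−18.15)²/18.15 + (14−15.13)²/15.13 + (7−13.02)²/13.02 + (17−9.85)²/9.85 = 12.4249
df = 2
p-value (upper-tail) = 0.00200
At α=0.1: p < α → reject H₀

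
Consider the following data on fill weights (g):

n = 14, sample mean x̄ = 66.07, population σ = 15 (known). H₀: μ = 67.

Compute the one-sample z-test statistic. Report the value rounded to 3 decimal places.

SE = σ/√n = 15/√14 = 4.0089
z = (x̄−μ₀)/SE = (66.07−67)/4.0089 = -0.2320

test statistic = -0.232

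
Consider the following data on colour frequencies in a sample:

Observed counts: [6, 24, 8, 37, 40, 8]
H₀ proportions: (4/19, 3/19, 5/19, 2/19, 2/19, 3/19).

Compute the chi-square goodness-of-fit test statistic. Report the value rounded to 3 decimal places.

test statistic = 142.634

n = 123; E_i = n·p_i = [25.89, 19.42, 32.37, 12.95, 12.95, 19.42]
χ² = (6−25.89)²/25.89 + (24−19.42)²/19.42 + (8−32.37)²/32.37 + (37−12.95)²/12.95 + (40−12.95)²/12.95 + (8−19.42)²/19.42 = 142.6344
df = 5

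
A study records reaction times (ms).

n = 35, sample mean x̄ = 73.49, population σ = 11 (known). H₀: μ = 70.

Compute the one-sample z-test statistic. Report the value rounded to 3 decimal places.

test statistic = 1.877

SE = σ/√n = 11/√35 = 1.8593
z = (x̄−μ₀)/SE = (73.49−70)/1.8593 = 1.8770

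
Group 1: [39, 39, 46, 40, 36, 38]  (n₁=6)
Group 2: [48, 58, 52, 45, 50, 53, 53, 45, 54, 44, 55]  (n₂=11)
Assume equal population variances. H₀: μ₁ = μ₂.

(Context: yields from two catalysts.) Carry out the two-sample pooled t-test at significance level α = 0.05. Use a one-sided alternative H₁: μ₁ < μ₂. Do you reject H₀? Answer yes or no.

x̄₁=39.667, s₁=3.386, n₁=6
x̄₂=50.636, s₂=4.610, n₂=11
s_p² = [5·3.386² + 10·4.610²]/15 = 17.9919
SE = √(s_p²·(1/6+1/11)) = 2.1527
t = (39.667−50.636)/2.1527 = -5.0957
df = 15
p-value (one-sided, H₁ less) = 0.00007
At α=0.05: p < α → reject H₀

reject H₀: yes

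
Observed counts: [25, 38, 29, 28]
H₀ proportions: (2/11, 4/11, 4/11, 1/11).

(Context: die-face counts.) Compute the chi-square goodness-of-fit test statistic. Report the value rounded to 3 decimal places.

n = 120; E_i = n·p_i = [21.82, 43.64, 43.64, 10.91]
χ² = (25−21.82)²/21.82 + (38−43.64)²/43.64 + (29−43.64)²/43.64 + (28−10.91)²/10.91 = 32.8771
df = 3

test statistic = 32.877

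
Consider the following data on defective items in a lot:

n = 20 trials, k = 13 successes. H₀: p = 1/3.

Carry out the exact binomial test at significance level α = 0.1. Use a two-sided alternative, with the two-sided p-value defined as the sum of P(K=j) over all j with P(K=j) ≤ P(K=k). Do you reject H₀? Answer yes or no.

Exact binomial: n=20, k=13, p₀=1/3=0.3333
P(X=j) = C(n,j)·p₀^j·(1−p₀)^(n−j); p = Σ P(X=j) over j with P(X=j) ≤ P(X=13)
p-value (two-sided) = 0.00403
At α=0.1: p < α → reject H₀

reject H₀: yes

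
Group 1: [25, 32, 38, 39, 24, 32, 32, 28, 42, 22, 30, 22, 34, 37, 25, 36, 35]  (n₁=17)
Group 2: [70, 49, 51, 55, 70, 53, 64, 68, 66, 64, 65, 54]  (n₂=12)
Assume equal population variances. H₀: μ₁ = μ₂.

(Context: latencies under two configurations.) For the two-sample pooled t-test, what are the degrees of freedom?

df = n₁ + n₂ − 2 = 17 + 12 − 2 = 27

degrees of freedom = 27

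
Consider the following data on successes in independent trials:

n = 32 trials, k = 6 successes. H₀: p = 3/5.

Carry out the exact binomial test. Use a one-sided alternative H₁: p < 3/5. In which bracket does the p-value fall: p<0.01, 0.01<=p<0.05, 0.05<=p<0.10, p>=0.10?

p-value bracket: p<0.01

Exact binomial: n=32, k=6, p₀=3/5=0.6000
P(X≤6) from Σ C(n,i)·p₀^i·(1−p₀)^(n−i)
p-value (one-sided, H₁ less) = 0.00000
→ bracket: p<0.01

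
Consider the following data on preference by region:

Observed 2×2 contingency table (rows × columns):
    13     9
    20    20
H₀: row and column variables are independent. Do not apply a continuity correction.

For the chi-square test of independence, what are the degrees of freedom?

df = (r−1)(c−1) = (2−1)·(2−1) = 1

degrees of freedom = 1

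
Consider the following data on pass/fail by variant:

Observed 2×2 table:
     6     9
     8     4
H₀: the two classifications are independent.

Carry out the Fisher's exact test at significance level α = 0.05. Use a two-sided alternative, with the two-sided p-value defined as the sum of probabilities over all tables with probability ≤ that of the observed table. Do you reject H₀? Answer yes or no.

reject H₀: no

Margins: r₁=15, r₂=12, c₁=14, c₂=13, n=27
p_obs = C(15,6)·C(12,8)/C(27,14); sum pmf over tables with pmf ≤ p_obs
p-value (two-sided) = 0.25186
At α=0.05: p ≥ α → fail to reject H₀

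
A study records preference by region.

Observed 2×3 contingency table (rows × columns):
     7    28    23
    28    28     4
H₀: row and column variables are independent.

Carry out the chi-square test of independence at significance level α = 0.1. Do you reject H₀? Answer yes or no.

Row totals [58, 60], col totals [35, 56, 27], n=118
χ² = (7−17.20)²/17.20 + (28−27.53)²/27.53 + (23−13.27)²/13.27 + (28−17.80)²/17.80 + (28−28.47)²/28.47 + (4−13.73)²/13.73 = 25.9439
df = 2
p-value (upper-tail) = 0.00000
At α=0.1: p < α → reject H₀

reject H₀: yes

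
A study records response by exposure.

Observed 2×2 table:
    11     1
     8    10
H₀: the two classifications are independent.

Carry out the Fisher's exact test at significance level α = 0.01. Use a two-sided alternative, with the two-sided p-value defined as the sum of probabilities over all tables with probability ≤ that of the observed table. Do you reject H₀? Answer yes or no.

reject H₀: no

Margins: r₁=12, r₂=18, c₁=19, c₂=11, n=30
p_obs = C(12,11)·C(18,8)/C(30,19); sum pmf over tables with pmf ≤ p_obs
p-value (two-sided) = 0.01823
At α=0.01: p ≥ α → fail to reject H₀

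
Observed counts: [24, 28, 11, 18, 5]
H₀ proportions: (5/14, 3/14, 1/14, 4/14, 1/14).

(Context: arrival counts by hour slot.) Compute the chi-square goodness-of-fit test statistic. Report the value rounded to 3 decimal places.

test statistic = 12.250

n = 86; E_i = n·p_i = [30.71, 18.43, 6.14, 24.57, 6.14]
χ² = (24−30.71)²/30.71 + (28−18.43)²/18.43 + (11−6.14)²/6.14 + (18−24.57)²/24.57 + (5−6.14)²/6.14 = 12.2496
df = 4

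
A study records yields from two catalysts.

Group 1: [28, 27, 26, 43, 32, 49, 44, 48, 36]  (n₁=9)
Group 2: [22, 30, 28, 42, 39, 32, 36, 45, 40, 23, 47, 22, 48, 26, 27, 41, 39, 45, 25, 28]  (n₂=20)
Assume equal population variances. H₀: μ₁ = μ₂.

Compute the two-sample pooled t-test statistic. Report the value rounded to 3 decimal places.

test statistic = 0.762

x̄₁=37.000, s₁=9.206, n₁=9
x̄₂=34.250, s₂=8.896, n₂=20
s_p² = [8·9.206² + 19·8.896²]/27 = 80.8056
SE = √(s_p²·(1/9+1/20)) = 3.6081
t = (37.000−34.250)/3.6081 = 0.7622
df = 27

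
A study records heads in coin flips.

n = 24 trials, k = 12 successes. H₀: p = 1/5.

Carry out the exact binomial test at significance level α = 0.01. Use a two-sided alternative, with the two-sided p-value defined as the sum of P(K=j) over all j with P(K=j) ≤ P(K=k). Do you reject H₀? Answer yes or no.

reject H₀: yes

Exact binomial: n=24, k=12, p₀=1/5=0.2000
P(X=j) = C(n,j)·p₀^j·(1−p₀)^(n−j); p = Σ P(X=j) over j with P(X=j) ≤ P(X=12)
p-value (two-sided) = 0.00098
At α=0.01: p < α → reject H₀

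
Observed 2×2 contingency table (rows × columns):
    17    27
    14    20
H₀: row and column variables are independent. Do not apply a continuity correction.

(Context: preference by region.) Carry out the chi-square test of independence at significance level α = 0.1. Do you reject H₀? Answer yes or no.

reject H₀: no

Row totals [44, 34], col totals [31, 47], n=78
χ² = (17−17.49)²/17.49 + (27−26.51)²/26.51 + (14−13.51)²/13.51 + (20−20.49)²/20.49 = 0.0517
df = 1
p-value (upper-tail) = 0.82018
At α=0.1: p ≥ α → fail to reject H₀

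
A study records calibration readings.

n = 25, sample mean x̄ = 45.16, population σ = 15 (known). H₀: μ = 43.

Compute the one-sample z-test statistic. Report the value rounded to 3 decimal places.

test statistic = 0.720

SE = σ/√n = 15/√25 = 3.0000
z = (x̄−μ₀)/SE = (45.16−43)/3.0000 = 0.7200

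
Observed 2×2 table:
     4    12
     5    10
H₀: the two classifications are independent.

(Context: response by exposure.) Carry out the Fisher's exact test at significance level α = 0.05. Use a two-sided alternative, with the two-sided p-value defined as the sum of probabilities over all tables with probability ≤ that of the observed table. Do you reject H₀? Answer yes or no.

Margins: r₁=16, r₂=15, c₁=9, c₂=22, n=31
p_obs = C(16,4)·C(15,5)/C(31,9); sum pmf over tables with pmf ≤ p_obs
p-value (two-sided) = 0.70425
At α=0.05: p ≥ α → fail to reject H₀

reject H₀: no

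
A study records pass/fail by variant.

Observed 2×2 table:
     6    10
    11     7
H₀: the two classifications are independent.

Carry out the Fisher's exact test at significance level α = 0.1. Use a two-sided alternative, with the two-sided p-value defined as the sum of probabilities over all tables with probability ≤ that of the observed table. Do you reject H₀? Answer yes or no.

Margins: r₁=16, r₂=18, c₁=17, c₂=17, n=34
p_obs = C(16,6)·C(18,11)/C(34,17); sum pmf over tables with pmf ≤ p_obs
p-value (two-sided) = 0.30283
At α=0.1: p ≥ α → fail to reject H₀

reject H₀: no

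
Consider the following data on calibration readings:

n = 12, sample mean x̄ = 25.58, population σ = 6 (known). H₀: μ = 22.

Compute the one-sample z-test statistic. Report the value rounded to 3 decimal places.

test statistic = 2.067

SE = σ/√n = 6/√12 = 1.7321
z = (x̄−μ₀)/SE = (25.58−22)/1.7321 = 2.0669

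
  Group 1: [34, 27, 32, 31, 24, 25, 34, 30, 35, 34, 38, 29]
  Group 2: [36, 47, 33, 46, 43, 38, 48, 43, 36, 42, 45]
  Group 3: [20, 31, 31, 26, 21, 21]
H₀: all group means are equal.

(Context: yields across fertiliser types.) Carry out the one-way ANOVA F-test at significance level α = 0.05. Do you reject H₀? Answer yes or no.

Group means [31.08, 41.55, 25.00], grand mean 33.793
SSB = Σnᵢ(x̄ᵢ−x̄)² = 1213.115; SSW = ΣΣ(x−x̄ᵢ)² = 583.644
MSB = 1213.115/2 = 606.5573; MSW = 583.644/26 = 22.4478
F = MSB/MSW = 27.0207
df = (2, 26)
p-value (upper-tail) = 0.00000
At α=0.05: p < α → reject H₀

reject H₀: yes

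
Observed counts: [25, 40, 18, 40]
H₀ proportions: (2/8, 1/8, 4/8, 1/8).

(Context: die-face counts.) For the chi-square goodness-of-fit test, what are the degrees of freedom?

degrees of freedom = 3

df = k − 1 = 4 − 1 = 3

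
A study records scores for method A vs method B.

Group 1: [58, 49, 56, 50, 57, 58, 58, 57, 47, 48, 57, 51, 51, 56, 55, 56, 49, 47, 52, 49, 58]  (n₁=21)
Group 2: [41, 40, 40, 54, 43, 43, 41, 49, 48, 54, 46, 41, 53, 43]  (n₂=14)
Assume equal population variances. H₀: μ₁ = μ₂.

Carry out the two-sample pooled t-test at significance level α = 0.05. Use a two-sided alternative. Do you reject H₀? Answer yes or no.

x̄₁=53.286, s₁=4.125, n₁=21
x̄₂=45.429, s₂=5.258, n₂=14
s_p² = [20·4.125² + 13·5.258²]/33 = 21.2035
SE = √(s_p²·(1/21+1/14)) = 1.5888
t = (53.286−45.429)/1.5888 = 4.9454
df = 33
p-value (two-sided) = 0.00002
At α=0.05: p < α → reject H₀

reject H₀: yes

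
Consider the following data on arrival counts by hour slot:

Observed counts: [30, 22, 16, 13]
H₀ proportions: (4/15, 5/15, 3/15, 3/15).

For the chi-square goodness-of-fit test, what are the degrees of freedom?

df = k − 1 = 4 − 1 = 3

degrees of freedom = 3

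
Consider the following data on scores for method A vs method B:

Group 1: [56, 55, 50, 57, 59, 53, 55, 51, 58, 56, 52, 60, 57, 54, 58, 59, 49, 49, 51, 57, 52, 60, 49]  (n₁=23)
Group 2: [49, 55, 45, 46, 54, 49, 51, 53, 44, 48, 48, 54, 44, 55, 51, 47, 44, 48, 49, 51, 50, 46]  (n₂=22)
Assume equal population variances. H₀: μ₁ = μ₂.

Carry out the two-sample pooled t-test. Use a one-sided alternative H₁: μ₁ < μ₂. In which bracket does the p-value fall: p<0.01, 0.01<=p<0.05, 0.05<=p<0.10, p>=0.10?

x̄₁=54.652, s₁=3.688, n₁=23
x̄₂=49.136, s₂=3.563, n₂=22
s_p² = [22·3.688² + 21·3.563²]/43 = 13.1583
SE = √(s_p²·(1/23+1/22)) = 1.0818
t = (54.652−49.136)/1.0818 = 5.0989
df = 43
p-value (one-sided, H₁ less) = 1.00000
→ bracket: p>=0.10

p-value bracket: p>=0.10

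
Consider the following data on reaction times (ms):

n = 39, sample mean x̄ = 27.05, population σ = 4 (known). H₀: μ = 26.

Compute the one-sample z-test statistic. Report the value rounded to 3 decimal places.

SE = σ/√n = 4/√39 = 0.6405
z = (x̄−μ₀)/SE = (27.05−26)/0.6405 = 1.6393

test statistic = 1.639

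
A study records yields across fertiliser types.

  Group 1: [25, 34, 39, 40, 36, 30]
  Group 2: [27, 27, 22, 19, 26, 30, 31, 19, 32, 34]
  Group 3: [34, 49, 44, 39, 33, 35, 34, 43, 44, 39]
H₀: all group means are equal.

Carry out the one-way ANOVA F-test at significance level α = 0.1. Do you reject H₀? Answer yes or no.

Group means [34.00, 26.70, 39.40], grand mean 33.269
SSB = Σnᵢ(x̄ᵢ−x̄)² = 810.615; SSW = ΣΣ(x−x̄ᵢ)² = 680.500
MSB = 810.615/2 = 405.3077; MSW = 680.500/23 = 29.5870
F = MSB/MSW = 13.6989
df = (2, 23)
p-value (upper-tail) = 0.00012
At α=0.1: p < α → reject H₀

reject H₀: yes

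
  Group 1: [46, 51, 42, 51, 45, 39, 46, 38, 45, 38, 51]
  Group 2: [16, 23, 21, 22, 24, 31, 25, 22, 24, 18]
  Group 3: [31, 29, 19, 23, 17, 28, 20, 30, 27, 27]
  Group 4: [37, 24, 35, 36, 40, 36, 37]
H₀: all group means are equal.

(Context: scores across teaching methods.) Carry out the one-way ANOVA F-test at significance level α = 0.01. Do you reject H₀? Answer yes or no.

Group means [44.73, 22.60, 25.10, 35.00], grand mean 31.947
SSB = Σnᵢ(x̄ᵢ−x̄)² = 3204.413; SSW = ΣΣ(x−x̄ᵢ)² = 779.482
MSB = 3204.413/3 = 1068.1376; MSW = 779.482/34 = 22.9259
F = MSB/MSW = 46.5908
df = (3, 34)
p-value (upper-tail) = 0.00000
At α=0.01: p < α → reject H₀

reject H₀: yes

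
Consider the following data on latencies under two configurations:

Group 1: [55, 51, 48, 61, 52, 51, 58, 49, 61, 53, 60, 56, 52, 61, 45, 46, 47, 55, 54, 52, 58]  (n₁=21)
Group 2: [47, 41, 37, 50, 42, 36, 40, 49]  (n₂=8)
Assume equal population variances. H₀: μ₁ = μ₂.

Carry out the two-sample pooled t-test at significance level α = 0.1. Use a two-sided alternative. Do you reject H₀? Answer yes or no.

reject H₀: yes

x̄₁=53.571, s₁=5.016, n₁=21
x̄₂=42.750, s₂=5.339, n₂=8
s_p² = [20·5.016² + 7·5.339²]/27 = 26.0238
SE = √(s_p²·(1/21+1/8)) = 2.1195
t = (53.571−42.750)/2.1195 = 5.1057
df = 27
p-value (two-sided) = 0.00002
At α=0.1: p < α → reject H₀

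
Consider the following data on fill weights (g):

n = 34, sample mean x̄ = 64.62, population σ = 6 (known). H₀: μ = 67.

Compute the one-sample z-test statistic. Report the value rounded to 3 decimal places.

test statistic = -2.313

SE = σ/√n = 6/√34 = 1.0290
z = (x̄−μ₀)/SE = (64.62−67)/1.0290 = -2.3129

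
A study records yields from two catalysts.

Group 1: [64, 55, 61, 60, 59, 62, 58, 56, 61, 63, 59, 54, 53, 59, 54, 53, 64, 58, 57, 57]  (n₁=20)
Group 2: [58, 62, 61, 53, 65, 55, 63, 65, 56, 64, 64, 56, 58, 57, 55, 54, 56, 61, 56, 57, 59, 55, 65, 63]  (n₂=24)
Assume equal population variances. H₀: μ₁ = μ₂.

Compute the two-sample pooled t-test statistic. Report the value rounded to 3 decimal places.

test statistic = -0.644

x̄₁=58.350, s₁=3.498, n₁=20
x̄₂=59.083, s₂=3.966, n₂=24
s_p² = [19·3.498² + 23·3.966²]/42 = 14.1520
SE = √(s_p²·(1/20+1/24)) = 1.1390
t = (58.350−59.083)/1.1390 = -0.6439
df = 42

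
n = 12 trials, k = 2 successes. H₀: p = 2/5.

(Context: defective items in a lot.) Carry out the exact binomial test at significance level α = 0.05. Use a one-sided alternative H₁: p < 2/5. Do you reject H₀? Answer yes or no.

reject H₀: no

Exact binomial: n=12, k=2, p₀=2/5=0.4000
P(X≤2) from Σ C(n,i)·p₀^i·(1−p₀)^(n−i)
p-value (one-sided, H₁ less) = 0.08344
At α=0.05: p ≥ α → fail to reject H₀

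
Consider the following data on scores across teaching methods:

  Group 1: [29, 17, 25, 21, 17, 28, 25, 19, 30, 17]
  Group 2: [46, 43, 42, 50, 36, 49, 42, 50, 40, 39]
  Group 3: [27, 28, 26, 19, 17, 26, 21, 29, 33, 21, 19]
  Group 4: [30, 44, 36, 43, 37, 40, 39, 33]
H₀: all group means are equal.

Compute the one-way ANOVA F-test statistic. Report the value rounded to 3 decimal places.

Group means [22.80, 43.70, 24.18, 37.75], grand mean 31.615
SSB = Σnᵢ(x̄ᵢ−x̄)² = 3146.394; SSW = ΣΣ(x−x̄ᵢ)² = 874.836
MSB = 3146.394/3 = 1048.7981; MSW = 874.836/35 = 24.9953
F = MSB/MSW = 41.9598
df = (3, 35)

test statistic = 41.960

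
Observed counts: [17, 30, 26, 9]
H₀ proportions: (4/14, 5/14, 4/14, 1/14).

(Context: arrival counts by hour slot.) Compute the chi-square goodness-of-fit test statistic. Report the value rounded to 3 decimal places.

n = 82; E_i = n·p_i = [23.43, 29.29, 23.43, 5.86]
χ² = (17−23.43)²/23.43 + (30−29.29)²/29.29 + (26−23.43)²/23.43 + (9−5.86)²/5.86 = 3.7500
df = 3

test statistic = 3.750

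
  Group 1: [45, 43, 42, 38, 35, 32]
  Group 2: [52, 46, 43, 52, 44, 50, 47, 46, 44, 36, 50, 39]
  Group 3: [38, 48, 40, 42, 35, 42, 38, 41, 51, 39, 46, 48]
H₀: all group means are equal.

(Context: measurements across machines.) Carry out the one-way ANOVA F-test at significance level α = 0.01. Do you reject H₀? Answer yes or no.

reject H₀: no

Group means [39.17, 45.75, 42.33], grand mean 43.067
SSB = Σnᵢ(x̄ᵢ−x̄)² = 184.117; SSW = ΣΣ(x−x̄ᵢ)² = 659.750
MSB = 184.117/2 = 92.0583; MSW = 659.750/27 = 24.4352
F = MSB/MSW = 3.7674
df = (2, 27)
p-value (upper-tail) = 0.03605
At α=0.01: p ≥ α → fail to reject H₀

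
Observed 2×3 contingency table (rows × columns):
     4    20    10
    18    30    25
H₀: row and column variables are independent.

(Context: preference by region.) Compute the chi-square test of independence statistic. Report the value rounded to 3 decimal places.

test statistic = 3.601

Row totals [34, 73], col totals [22, 50, 35], n=107
χ² = (4−6.99)²/6.99 + (20−15.89)²/15.89 + (10−11.12)²/11.12 + (18−15.01)²/15.01 + (30−34.11)²/34.11 + (25−23.88)²/23.88 = 3.6011
df = 2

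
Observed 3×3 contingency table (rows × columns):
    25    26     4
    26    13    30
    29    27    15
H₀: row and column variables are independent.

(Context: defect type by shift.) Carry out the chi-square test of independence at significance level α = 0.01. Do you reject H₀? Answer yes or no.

reject H₀: yes

Row totals [55, 69, 71], col totals [80, 66, 49], n=195
χ² = (25−22.56)²/22.56 + (26−18.62)²/18.62 + (4−13.82)²/13.82 + (26−28.31)²/28.31 + (13−23.35)²/23.35 + (30−17.34)²/17.34 + (29−29.13)²/29.13 + (27−24.03)²/24.03 + (15−17.84)²/17.84 = 25.0151
df = 4
p-value (upper-tail) = 0.00005
At α=0.01: p < α → reject H₀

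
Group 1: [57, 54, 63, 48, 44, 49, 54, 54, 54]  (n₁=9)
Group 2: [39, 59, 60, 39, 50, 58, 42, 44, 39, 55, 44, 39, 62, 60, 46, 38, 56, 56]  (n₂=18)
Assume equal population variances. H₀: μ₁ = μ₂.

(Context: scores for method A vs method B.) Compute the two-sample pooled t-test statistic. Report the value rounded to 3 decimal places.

test statistic = 1.158

x̄₁=53.000, s₁=5.500, n₁=9
x̄₂=49.222, s₂=8.928, n₂=18
s_p² = [8·5.500² + 17·8.928²]/25 = 63.8844
SE = √(s_p²·(1/9+1/18)) = 3.2630
t = (53.000−49.222)/3.2630 = 1.1577
df = 25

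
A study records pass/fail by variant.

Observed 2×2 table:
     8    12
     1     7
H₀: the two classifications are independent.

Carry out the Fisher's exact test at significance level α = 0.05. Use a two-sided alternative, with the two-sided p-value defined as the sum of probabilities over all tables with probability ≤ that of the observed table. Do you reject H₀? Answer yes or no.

reject H₀: no

Margins: r₁=20, r₂=8, c₁=9, c₂=19, n=28
p_obs = C(20,8)·C(8,1)/C(28,9); sum pmf over tables with pmf ≤ p_obs
p-value (two-sided) = 0.21435
At α=0.05: p ≥ α → fail to reject H₀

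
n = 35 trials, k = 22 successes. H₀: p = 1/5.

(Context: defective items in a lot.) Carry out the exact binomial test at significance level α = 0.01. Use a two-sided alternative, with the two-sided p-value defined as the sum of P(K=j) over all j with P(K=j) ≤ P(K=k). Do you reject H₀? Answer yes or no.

reject H₀: yes

Exact binomial: n=35, k=22, p₀=1/5=0.2000
P(X=j) = C(n,j)·p₀^j·(1−p₀)^(n−j); p = Σ P(X=j) over j with P(X=j) ≤ P(X=22)
p-value (two-sided) = 0.00000
At α=0.01: p < α → reject H₀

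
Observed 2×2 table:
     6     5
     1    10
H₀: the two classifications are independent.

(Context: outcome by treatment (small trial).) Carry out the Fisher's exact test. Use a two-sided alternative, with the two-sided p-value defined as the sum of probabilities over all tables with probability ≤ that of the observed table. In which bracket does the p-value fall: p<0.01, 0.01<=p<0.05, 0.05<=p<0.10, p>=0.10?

Margins: r₁=11, r₂=11, c₁=7, c₂=15, n=22
p_obs = C(11,6)·C(11,1)/C(22,7); sum pmf over tables with pmf ≤ p_obs
p-value (two-sided) = 0.06347
→ bracket: 0.05<=p<0.10

p-value bracket: 0.05<=p<0.10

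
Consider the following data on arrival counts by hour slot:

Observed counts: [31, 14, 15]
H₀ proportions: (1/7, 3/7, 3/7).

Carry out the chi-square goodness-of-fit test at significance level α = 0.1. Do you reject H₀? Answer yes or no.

n = 60; E_i = n·p_i = [8.57, 25.71, 25.71]
χ² = (31−8.57)²/8.57 + (14−25.71)²/25.71 + (15−25.71)²/25.71 = 68.4889
df = 2
p-value (upper-tail) = 0.00000
At α=0.1: p < α → reject H₀

reject H₀: yes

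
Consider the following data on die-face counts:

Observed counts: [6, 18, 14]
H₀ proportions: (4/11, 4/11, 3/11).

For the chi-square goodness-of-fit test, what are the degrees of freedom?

degrees of freedom = 2

df = k − 1 = 3 − 1 = 2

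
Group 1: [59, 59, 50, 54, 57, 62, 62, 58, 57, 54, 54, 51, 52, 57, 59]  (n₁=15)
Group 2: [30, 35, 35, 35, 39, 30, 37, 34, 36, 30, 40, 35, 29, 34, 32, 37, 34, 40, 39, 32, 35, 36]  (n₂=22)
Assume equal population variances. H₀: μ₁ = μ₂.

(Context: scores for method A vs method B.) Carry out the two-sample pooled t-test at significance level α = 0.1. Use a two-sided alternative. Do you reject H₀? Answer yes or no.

x̄₁=56.333, s₁=3.716, n₁=15
x̄₂=34.727, s₂=3.254, n₂=22
s_p² = [14·3.716² + 21·3.254²]/35 = 11.8771
SE = √(s_p²·(1/15+1/22)) = 1.1540
t = (56.333−34.727)/1.1540 = 18.7231
df = 35
p-value (two-sided) = 0.00000
At α=0.1: p < α → reject H₀

reject H₀: yes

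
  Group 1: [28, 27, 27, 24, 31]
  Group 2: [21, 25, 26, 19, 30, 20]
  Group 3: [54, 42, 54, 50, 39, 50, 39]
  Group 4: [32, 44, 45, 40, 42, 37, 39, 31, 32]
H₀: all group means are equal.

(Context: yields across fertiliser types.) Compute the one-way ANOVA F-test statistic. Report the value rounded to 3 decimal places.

test statistic = 26.917

Group means [27.40, 23.50, 46.86, 38.00], grand mean 35.111
SSB = Σnᵢ(x̄ᵢ−x̄)² = 2147.110; SSW = ΣΣ(x−x̄ᵢ)² = 611.557
MSB = 2147.110/3 = 715.7032; MSW = 611.557/23 = 26.5894
F = MSB/MSW = 26.9168
df = (3, 23)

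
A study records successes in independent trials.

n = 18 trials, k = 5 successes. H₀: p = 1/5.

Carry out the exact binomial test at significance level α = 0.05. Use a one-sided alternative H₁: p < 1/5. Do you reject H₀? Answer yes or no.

reject H₀: no

Exact binomial: n=18, k=5, p₀=1/5=0.2000
P(X≤5) from Σ C(n,i)·p₀^i·(1−p₀)^(n−i)
p-value (one-sided, H₁ less) = 0.86708
At α=0.05: p ≥ α → fail to reject H₀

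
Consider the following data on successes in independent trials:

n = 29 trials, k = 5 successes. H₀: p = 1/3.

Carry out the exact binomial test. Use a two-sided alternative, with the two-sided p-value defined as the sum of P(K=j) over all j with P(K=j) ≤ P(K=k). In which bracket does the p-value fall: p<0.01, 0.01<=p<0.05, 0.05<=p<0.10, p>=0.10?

p-value bracket: 0.05<=p<0.10

Exact binomial: n=29, k=5, p₀=1/3=0.3333
P(X=j) = C(n,j)·p₀^j·(1−p₀)^(n−j); p = Σ P(X=j) over j with P(X=j) ≤ P(X=5)
p-value (two-sided) = 0.07627
→ bracket: 0.05<=p<0.10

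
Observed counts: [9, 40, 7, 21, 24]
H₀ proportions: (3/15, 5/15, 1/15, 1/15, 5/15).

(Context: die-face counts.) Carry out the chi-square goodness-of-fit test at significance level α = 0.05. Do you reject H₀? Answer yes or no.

n = 101; E_i = n·p_i = [20.20, 33.67, 6.73, 6.73, 33.67]
χ² = (9−20.20)²/20.20 + (40−33.67)²/33.67 + (7−6.73)²/6.73 + (21−6.73)²/6.73 + (24−33.67)²/33.67 = 40.4158
df = 4
p-value (upper-tail) = 0.00000
At α=0.05: p < α → reject H₀

reject H₀: yes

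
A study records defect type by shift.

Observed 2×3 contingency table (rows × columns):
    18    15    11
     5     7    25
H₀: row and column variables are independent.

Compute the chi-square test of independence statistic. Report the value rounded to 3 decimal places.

Row totals [44, 37], col totals [23, 22, 36], n=81
χ² = (18−12.49)²/12.49 + (15−11.95)²/11.95 + (11−19.56)²/19.56 + (5−10.51)²/10.51 + (7−10.05)²/10.05 + (25−16.44)²/16.44 = 15.2100
df = 2

test statistic = 15.210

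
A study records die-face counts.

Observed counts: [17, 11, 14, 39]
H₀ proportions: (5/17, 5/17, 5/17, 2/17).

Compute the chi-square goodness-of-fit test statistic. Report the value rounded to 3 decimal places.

test statistic = 104.048

n = 81; E_i = n·p_i = [23.82, 23.82, 23.82, 9.53]
χ² = (17−23.82)²/23.82 + (11−23.82)²/23.82 + (14−23.82)²/23.82 + (39−9.53)²/9.53 = 104.0481
df = 3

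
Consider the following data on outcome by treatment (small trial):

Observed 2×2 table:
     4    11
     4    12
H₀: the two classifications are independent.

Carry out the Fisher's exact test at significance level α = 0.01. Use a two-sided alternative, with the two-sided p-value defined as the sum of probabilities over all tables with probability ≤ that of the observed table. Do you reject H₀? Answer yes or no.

reject H₀: no

Margins: r₁=15, r₂=16, c₁=8, c₂=23, n=31
p_obs = C(15,4)·C(16,4)/C(31,8); sum pmf over tables with pmf ≤ p_obs
p-value (two-sided) = 1.00000
At α=0.01: p ≥ α → fail to reject H₀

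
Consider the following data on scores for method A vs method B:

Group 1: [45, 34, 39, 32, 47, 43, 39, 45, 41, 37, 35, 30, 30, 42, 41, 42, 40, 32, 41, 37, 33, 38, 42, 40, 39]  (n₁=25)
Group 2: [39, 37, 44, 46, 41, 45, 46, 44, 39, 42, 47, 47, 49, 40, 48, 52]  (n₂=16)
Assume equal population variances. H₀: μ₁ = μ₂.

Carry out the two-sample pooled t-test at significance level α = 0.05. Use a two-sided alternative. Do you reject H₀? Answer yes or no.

x̄₁=38.560, s₁=4.718, n₁=25
x̄₂=44.125, s₂=4.161, n₂=16
s_p² = [24·4.718² + 15·4.161²]/39 = 20.3567
SE = √(s_p²·(1/25+1/16)) = 1.4445
t = (38.560−44.125)/1.4445 = -3.8526
df = 39
p-value (two-sided) = 0.00042
At α=0.05: p < α → reject H₀

reject H₀: yes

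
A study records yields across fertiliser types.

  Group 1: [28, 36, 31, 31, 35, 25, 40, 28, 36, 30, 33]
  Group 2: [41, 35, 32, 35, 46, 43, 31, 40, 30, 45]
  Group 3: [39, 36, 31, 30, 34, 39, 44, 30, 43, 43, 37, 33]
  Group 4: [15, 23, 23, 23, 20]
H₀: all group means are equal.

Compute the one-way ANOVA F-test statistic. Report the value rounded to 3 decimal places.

Group means [32.09, 37.80, 36.58, 20.80], grand mean 33.526
SSB = Σnᵢ(x̄ᵢ−x̄)² = 1127.248; SSW = ΣΣ(x−x̄ᵢ)² = 846.226
MSB = 1127.248/3 = 375.7493; MSW = 846.226/34 = 24.8890
F = MSB/MSW = 15.0970
df = (3, 34)

test statistic = 15.097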